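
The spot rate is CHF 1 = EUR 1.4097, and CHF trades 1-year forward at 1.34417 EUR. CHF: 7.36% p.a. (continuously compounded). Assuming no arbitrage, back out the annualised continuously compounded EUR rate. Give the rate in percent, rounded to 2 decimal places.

2.60%

T = 1 year.
By CIP, F/S equals the EUR-to-CHF growth ratio: 1.34417/1.4097 = 0.9535149.
The CHF side grows by e^(0.0736×1) = 1.0763762.
Hence g_EUR = 1.0263407.
Take logs: ln 1.0263407 / 1 = 0.026000, so 2.60%.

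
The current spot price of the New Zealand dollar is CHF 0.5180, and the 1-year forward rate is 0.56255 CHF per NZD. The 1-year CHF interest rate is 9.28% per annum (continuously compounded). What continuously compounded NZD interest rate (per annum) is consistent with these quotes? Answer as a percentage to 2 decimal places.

T = 1 year.
F/S = 0.56255/0.518 = 1.0860039 = (growth of CHF) / (growth of NZD).
CHF growth factor: e^(0.0928×1) = 1.0972423.
Hence g_NZD = 1.0103484.
r = ln(1.0103484)/1 = 0.010295 → 1.03%.

1.03%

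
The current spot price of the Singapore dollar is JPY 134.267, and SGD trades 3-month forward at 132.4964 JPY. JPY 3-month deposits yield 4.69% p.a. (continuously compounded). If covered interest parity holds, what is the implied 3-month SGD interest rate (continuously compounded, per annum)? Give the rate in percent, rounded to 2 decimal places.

T = 3/12 years.
F/S = 132.4964/134.267 = 0.9868128 = (growth of JPY) / (growth of SGD).
JPY growth factor: e^(0.0469×3/12) = 1.011794.
So the SGD growth factor = 1.025315.
r = ln(1.025315)/(3/12) = 0.100000 → 10.00%.

10.00%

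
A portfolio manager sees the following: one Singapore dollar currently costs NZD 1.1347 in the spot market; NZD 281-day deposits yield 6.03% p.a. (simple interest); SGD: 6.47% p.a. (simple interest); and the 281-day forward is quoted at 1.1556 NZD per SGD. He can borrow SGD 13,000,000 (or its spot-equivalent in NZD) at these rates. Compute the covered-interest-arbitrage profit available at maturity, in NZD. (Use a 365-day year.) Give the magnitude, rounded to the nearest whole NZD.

T = 281/365 years.
Route A — deposit SGD, sell forward: 13,000,000 × 1.049810137 × 1.1556 = NZD 15,771,087.73.
Route B — convert at spot, deposit NZD: 13,000,000 × 1.1347 × 1.0464227397 = NZD 15,435,886.48.
The quoted forward overvalues SGD, so borrow NZD, buy SGD at spot, deposit the SGD at 6.47%, and sell the proceeds forward at 1.1556.
The gap between the two covered legs is NZD 335,201.

NZD 335,201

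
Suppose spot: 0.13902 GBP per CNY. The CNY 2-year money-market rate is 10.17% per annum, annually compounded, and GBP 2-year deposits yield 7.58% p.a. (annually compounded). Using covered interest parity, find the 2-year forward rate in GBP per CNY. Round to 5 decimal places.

0.13256

T = 2 years.
GBP accumulates by (1 + 0.0758)^2 = 1.1573456.
CNY growth factor: (1 + 0.1017)^2 = 1.2137429.
Forward (GBP per CNY) = 0.13902 × 1.1573456 / 1.2137429 = 0.1325604.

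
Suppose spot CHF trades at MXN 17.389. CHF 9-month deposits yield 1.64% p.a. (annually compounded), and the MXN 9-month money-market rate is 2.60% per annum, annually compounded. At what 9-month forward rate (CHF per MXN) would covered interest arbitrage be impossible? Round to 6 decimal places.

0.057104

T = 9/12 years.
Growth of 1 MXN over T: (1 + 0.0260)^(9/12) = 1.0194373.
CHF growth factor: (1 + 0.0164)^(9/12) = 1.012275.
So F = 17.389 × 1.0194373 / 1.012275 = 17.51203 (MXN/CHF).
Invert for CHF per MXN: 1 / 17.51203 = 0.057104.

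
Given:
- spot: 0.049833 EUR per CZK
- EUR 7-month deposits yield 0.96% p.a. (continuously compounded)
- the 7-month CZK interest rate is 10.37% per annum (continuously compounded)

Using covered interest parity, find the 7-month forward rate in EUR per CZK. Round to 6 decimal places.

0.047171

T = 7/12 years.
EUR growth factor: e^(0.0096×7/12) = 1.0056157.
CZK growth factor: e^(0.1037×7/12) = 1.0623587.
Forward (EUR per CZK) = 0.049833 × 1.0056157 / 1.0623587 = 0.04717131.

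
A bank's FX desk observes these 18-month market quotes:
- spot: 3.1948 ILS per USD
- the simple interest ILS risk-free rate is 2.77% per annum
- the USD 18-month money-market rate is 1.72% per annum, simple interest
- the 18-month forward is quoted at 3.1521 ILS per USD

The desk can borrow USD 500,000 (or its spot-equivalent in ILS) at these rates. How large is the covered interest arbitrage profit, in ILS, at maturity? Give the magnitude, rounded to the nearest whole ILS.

ILS 47,060

T = 18/12 years.
Route A — deposit USD, sell forward: 500,000 × 1.025800 × 3.1521 = ILS 1,616,712.09.
Route B — convert at spot, deposit ILS: 500,000 × 3.1948 × 1.041550 = ILS 1,663,771.97.
The quoted forward undervalues USD, so borrow USD, convert to ILS at spot, deposit the ILS at 2.77%, and buy USD forward at 3.1521 to cover the loan.
The gap between the two covered legs is ILS 47,060.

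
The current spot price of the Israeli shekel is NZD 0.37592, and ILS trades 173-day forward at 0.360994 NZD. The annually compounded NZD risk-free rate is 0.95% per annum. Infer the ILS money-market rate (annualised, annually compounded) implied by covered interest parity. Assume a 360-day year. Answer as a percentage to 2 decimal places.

T = 173/360 years.
F/S = 0.360994/0.37592 = 0.9602947 = (growth of NZD) / (growth of ILS).
The NZD side grows by (1 + 0.0095)^(173/360) = 1.0045541.
So the ILS growth factor = 1.0460894.
r = 1.0460894^(360/173) − 1 = 0.098301 → 9.83%.

9.83%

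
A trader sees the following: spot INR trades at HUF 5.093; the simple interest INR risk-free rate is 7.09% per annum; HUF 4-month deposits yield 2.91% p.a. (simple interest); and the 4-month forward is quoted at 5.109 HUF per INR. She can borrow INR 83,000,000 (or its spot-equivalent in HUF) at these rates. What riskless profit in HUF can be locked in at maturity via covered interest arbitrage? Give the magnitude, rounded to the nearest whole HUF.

T = 4/12 years.
Route A — deposit INR, sell forward: 83,000,000 × 1.02363333333 × 5.109 = HUF 434,068,644.10.
Route B — convert at spot, deposit HUF: 83,000,000 × 5.093 × 1.009700 = HUF 426,819,374.30.
The quoted forward overvalues INR, so borrow HUF, buy INR at spot, deposit the INR at 7.09%, and sell the proceeds forward at 5.109.
Profit = 434,068,644.10 − 426,819,374.30 = HUF 7,249,270.

HUF 7,249,270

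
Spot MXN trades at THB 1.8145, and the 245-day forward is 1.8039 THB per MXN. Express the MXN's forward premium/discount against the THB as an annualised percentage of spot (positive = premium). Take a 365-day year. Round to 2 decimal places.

T = 245/365 years.
Period premium: (1.8039 − 1.8145)/1.8145 = -0.0058418.
Annualise by dividing by T: -0.0058418 / (245/365) = -0.008703 → -0.87%.

-0.87%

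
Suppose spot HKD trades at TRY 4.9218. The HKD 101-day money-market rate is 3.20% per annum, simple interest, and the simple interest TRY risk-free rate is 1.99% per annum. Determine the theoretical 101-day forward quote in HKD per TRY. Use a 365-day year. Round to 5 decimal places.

T = 101/365 years.
TRY accumulates by 1 + 0.0199×101/365 = 1.0055066.
Growth of 1 HKD over T: 1 + 0.0320×101/365 = 1.0088548.
CIP: F = S · (grow TRY)/(grow HKD) = 4.9218 × 1.0055066/1.0088548 = 4.905465 TRY per HKD.
Quoted the other way: 1/4.905465 = 0.20385 HKD per TRY.

0.20385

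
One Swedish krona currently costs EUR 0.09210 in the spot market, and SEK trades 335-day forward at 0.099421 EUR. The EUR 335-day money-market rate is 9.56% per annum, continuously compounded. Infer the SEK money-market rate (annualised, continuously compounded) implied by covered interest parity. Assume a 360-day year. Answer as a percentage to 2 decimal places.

1.34%

T = 335/360 years.
CIP gives F = S · g_EUR/g_SEK, so g_EUR/g_SEK = 0.099421/0.0921 = 1.0794897.
EUR growth factor: e^(0.0956×335/360) = 1.0930381.
That pins the SEK growth at 1.0125507.
r = ln(1.0125507)/(335/360) = 0.013403 → 1.34%.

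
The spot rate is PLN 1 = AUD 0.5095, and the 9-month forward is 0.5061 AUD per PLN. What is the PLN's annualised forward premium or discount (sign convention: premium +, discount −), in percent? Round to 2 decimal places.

-0.89%

T = 9/12 years.
PLN trades forward at -0.66732% vs spot over the period.
×(1/T) gives -0.89% p.a.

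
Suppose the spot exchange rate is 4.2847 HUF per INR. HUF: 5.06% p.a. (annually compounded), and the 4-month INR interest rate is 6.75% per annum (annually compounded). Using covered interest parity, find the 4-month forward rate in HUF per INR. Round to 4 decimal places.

T = 4/12 years.
HUF accumulates by (1 + 0.0506)^(4/12) = 1.0165899.
INR accumulates by (1 + 0.0675)^(4/12) = 1.0220119.
Forward (HUF per INR) = 4.2847 × 1.0165899 / 1.0220119 = 4.261969.

4.2620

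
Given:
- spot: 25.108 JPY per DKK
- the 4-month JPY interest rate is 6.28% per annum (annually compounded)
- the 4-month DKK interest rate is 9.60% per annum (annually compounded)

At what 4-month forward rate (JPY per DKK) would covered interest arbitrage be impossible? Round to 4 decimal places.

24.8519

T = 4/12 years.
Growth of 1 JPY over T: (1 + 0.0628)^(4/12) = 1.02050981.
DKK growth factor: (1 + 0.0960)^(4/12) = 1.03102735.
Forward (JPY per DKK) = 25.108 × 1.02050981 / 1.03102735 = 24.851873.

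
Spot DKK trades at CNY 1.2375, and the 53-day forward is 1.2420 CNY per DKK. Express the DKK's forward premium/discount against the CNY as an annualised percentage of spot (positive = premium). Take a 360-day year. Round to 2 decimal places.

T = 53/360 years.
DKK trades forward at +0.36364% vs spot over the period.
Per annum: 0.0036364 / (53/360) = 0.024700 = 2.47%.

+2.47%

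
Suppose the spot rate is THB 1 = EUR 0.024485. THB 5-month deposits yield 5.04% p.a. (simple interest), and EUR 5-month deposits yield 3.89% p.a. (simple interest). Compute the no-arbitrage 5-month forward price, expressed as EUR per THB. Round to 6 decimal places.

T = 5/12 years.
EUR accumulates by 1 + 0.0389×5/12 = 1.0162083.
THB growth factor: 1 + 0.0504×5/12 = 1.021000.
Forward (EUR per THB) = 0.024485 × 1.0162083 / 1.021000 = 0.02437009.

0.024370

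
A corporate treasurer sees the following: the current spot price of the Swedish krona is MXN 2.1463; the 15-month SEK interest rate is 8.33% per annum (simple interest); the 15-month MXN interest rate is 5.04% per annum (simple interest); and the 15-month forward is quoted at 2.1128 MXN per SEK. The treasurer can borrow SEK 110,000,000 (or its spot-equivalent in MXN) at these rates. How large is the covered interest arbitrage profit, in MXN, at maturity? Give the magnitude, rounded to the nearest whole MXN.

T = 15/12 years.
Keep in SEK, deliver into the forward: 110,000,000·1.104125·2.1128 = MXN 256,607,483.00.
Swap to MXN now, deposit: 110,000,000·2.1463·1.063000 = MXN 250,966,859.00.
The quoted forward overvalues SEK, so borrow MXN, buy SEK at spot, deposit the SEK at 8.33%, and sell the proceeds forward at 2.1128.
The gap between the two covered legs is MXN 5,640,624.

MXN 5,640,624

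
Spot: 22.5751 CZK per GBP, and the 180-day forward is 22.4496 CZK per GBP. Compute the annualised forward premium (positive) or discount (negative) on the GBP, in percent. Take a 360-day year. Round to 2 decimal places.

-1.11%

T = 180/360 years.
GBP trades forward at -0.55592% vs spot over the period.
×(1/T) gives -1.11% p.a.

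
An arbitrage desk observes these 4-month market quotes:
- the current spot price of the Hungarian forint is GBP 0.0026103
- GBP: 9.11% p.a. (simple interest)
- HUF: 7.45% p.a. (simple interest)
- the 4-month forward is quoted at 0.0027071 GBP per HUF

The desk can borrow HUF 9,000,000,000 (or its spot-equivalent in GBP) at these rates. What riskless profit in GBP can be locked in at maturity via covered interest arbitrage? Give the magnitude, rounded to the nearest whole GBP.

T = 4/12 years.
Route A — deposit HUF, sell forward: 9,000,000,000 × 1.0248333333 × 0.0027071 = GBP 24,968,936.85.
Route B — convert at spot, deposit GBP: 9,000,000,000 × 0.0026103 × 1.0303666667 = GBP 24,206,094.99.
The quoted forward overvalues HUF, so borrow GBP, buy HUF at spot, deposit the HUF at 7.45%, and sell the proceeds forward at 0.0027071.
Profit = 24,968,936.85 − 24,206,094.99 = GBP 762,842.

GBP 762,842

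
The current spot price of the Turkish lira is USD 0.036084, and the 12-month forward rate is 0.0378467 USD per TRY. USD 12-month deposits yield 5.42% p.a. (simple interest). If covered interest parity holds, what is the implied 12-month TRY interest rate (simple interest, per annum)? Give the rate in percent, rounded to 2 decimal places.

T = 1 year.
By CIP, F/S equals the USD-to-TRY growth ratio: 0.0378467/0.036084 = 1.0488499.
USD growth factor: 1 + 0.0542×1 = 1.054200.
That pins the TRY growth at 1.0051009.
(1.0051009 − 1)/T = 0.005101, i.e. 0.51%.

0.51%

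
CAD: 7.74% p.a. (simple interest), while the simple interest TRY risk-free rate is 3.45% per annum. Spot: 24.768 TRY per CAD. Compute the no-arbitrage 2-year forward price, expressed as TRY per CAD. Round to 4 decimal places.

22.9278

T = 2 years.
Growth of 1 TRY over T: 1 + 0.0345×2 = 1.069000.
CAD accumulates by 1 + 0.0774×2 = 1.154800.
So F = 24.768 × 1.069000 / 1.154800 = 22.927773 (TRY/CAD).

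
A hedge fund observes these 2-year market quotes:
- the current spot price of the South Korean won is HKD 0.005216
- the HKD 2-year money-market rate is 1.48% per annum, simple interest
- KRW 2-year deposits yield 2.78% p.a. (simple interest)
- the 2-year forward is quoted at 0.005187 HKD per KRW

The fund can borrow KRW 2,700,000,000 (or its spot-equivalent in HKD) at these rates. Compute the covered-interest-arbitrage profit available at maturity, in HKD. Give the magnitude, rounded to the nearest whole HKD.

HKD 283,510

T = 2 years.
Route A — deposit KRW, sell forward: 2,700,000,000 × 1.055600 × 0.005187 = HKD 14,783,572.44.
Route B — convert at spot, deposit HKD: 2,700,000,000 × 0.005216 × 1.029600 = HKD 14,500,062.72.
The quoted forward overvalues KRW, so borrow HKD, buy KRW at spot, deposit the KRW at 2.78%, and sell the proceeds forward at 0.005187.
Profit = 14,783,572.44 − 14,500,062.72 = HKD 283,510.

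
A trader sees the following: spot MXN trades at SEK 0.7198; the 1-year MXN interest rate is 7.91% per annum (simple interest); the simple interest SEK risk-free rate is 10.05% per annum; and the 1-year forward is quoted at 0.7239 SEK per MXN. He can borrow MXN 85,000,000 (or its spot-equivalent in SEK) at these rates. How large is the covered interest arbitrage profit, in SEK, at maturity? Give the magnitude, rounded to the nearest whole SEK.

T = 1 year.
Route A — deposit MXN, sell forward: 85,000,000 × 1.079100 × 0.7239 = SEK 66,398,641.65.
Route B — convert at spot, deposit SEK: 85,000,000 × 0.7198 × 1.100500 = SEK 67,331,891.50.
The quoted forward undervalues MXN, so borrow MXN, convert to SEK at spot, deposit the SEK at 10.05%, and buy MXN forward at 0.7239 to cover the loan.
Arbitrage profit = |66,398,641.65 − 67,331,891.50| = SEK 933,250.

SEK 933,250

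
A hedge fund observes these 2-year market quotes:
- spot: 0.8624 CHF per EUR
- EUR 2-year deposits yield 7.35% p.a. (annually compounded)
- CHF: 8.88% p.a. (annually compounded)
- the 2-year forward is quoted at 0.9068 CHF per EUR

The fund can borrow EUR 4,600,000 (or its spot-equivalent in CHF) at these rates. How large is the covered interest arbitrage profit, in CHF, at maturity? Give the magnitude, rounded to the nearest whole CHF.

T = 2 years.
Route A — deposit EUR, sell forward: 4,600,000 × 1.15240225 × 0.9068 = CHF 4,806,992.46.
Route B — convert at spot, deposit CHF: 4,600,000 × 0.8624 × 1.18548544 = CHF 4,702,868.16.
The quoted forward overvalues EUR, so borrow CHF, buy EUR at spot, deposit the EUR at 7.35%, and sell the proceeds forward at 0.9068.
Arbitrage profit = |4,806,992.46 − 4,702,868.16| = CHF 104,124.

CHF 104,124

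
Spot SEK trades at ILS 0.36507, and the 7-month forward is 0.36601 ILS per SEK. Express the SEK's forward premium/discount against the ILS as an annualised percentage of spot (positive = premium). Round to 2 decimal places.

T = 7/12 years.
SEK trades forward at +0.25748% vs spot over the period.
Per annum: 0.0025748 / (7/12) = 0.004414 = 0.44%.

+0.44%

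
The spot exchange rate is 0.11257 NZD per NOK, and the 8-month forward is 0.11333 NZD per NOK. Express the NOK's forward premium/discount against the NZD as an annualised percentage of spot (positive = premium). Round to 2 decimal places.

T = 8/12 years.
NOK trades forward at +0.67514% vs spot over the period.
×(1/T) gives 1.01% p.a.

+1.01%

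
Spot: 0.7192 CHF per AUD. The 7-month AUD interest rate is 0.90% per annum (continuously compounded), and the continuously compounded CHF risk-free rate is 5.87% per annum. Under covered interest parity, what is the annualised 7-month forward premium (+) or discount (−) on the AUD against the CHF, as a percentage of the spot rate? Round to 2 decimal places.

+5.04%

T = 7/12 years.
No-arbitrage forward: 0.7192 × 1.0348347 / 1.0052638 = 0.7403560 CHF/AUD.
(F − S)/S ÷ T = (0.7403560 − 0.7192)/0.7192/(7/12) = 0.050427 → 5.04%.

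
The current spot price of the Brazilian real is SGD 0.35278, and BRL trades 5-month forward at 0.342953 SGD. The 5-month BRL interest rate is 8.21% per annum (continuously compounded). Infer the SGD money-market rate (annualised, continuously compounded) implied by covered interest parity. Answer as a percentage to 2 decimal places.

T = 5/12 years.
By CIP, F/S equals the SGD-to-BRL growth ratio: 0.342953/0.35278 = 0.9721441.
The BRL side grows by e^(0.0821×5/12) = 1.0348002.
That pins the SGD growth at 1.0059749.
r = ln(1.0059749)/(5/12) = 0.014297 → 1.43%.

1.43%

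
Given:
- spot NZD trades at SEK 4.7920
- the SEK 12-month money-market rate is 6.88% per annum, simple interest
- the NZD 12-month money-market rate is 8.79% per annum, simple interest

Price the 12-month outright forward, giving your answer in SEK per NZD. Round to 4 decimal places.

4.7079

T = 1 year.
Growth of 1 SEK over T: 1 + 0.0688×1 = 1.068800.
NZD accumulates by 1 + 0.0879×1 = 1.087900.
CIP: F = S · (grow SEK)/(grow NZD) = 4.792 × 1.068800/1.087900 = 4.707868 SEK per NZD.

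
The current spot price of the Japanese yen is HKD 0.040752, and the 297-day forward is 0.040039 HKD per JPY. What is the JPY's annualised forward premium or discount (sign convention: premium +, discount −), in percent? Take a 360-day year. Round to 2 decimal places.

-2.12%

T = 297/360 years.
JPY trades forward at -1.74961% vs spot over the period.
×(1/T) gives -2.12% p.a.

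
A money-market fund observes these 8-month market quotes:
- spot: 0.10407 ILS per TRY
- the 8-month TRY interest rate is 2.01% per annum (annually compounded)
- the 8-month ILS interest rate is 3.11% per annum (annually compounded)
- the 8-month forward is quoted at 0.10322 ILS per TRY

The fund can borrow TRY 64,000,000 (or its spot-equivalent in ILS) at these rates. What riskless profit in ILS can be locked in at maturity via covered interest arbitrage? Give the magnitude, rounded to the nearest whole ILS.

T = 8/12 years.
Route A — deposit TRY, sell forward: 64,000,000 × 1.013355506 × 0.10322 = ILS 6,694,307.54.
Route B — convert at spot, deposit ILS: 64,000,000 × 0.10407 × 1.020627325 = ILS 6,797,867.89.
The quoted forward undervalues TRY, so borrow TRY, convert to ILS at spot, deposit the ILS at 3.11%, and buy TRY forward at 0.10322 to cover the loan.
The gap between the two covered legs is ILS 103,560.

ILS 103,560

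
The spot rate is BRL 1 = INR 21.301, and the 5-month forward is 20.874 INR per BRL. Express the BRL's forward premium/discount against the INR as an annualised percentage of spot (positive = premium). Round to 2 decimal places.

-4.81%

T = 5/12 years.
Period premium: (20.874 − 21.301)/21.301 = -0.0200460.
Annualise by dividing by T: -0.0200460 / (5/12) = -0.048110 → -4.81%.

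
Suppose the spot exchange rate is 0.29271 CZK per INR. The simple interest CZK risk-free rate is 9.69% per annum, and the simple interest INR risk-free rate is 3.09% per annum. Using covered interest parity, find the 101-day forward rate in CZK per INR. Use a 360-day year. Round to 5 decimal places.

0.29808

T = 101/360 years.
CZK accumulates by 1 + 0.0969×101/360 = 1.0271858.
INR accumulates by 1 + 0.0309×101/360 = 1.0086692.
Forward (CZK per INR) = 0.29271 × 1.0271858 / 1.0086692 = 0.2980834.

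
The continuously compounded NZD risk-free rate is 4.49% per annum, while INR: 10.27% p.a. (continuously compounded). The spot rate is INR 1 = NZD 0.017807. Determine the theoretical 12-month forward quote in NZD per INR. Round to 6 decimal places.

T = 1 year.
NZD accumulates by e^(0.0449×1) = 1.0459233.
INR accumulates by e^(0.1027×1) = 1.1081589.
CIP: F = S · (grow NZD)/(grow INR) = 0.017807 × 1.0459233/1.1081589 = 0.01680694 NZD per INR.

0.016807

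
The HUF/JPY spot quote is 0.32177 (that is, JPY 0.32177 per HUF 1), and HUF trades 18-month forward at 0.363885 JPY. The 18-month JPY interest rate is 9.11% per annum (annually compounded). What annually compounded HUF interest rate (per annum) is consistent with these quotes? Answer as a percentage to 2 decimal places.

T = 18/12 years.
F/S = 0.363885/0.32177 = 1.1308854 = (growth of JPY) / (growth of HUF).
The JPY side grows by (1 + 0.0911)^(18/12) = 1.1397165.
That pins the HUF growth at 1.007809.
Annualise: 1.007809^(12/18) − 1 = 0.005199 = 0.52%.

0.52%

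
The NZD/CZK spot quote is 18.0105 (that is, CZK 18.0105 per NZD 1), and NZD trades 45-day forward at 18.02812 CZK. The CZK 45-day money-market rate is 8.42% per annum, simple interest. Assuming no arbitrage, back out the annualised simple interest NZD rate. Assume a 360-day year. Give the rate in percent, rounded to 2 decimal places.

T = 45/360 years.
By CIP, F/S equals the CZK-to-NZD growth ratio: 18.02812/18.0105 = 1.0009783.
CZK growth factor: 1 + 0.0842×45/360 = 1.010525.
So the NZD growth factor = 1.0095374.
r = (1.0095374 − 1)/(45/360) = 0.076299 → 7.63%.

7.63%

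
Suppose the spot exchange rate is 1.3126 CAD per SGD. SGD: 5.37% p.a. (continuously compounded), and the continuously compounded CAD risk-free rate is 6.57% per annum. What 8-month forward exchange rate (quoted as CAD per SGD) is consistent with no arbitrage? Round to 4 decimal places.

1.3231

T = 8/12 years.
Growth of 1 CAD over T: e^(0.0657×8/12) = 1.0447734.
Growth of 1 SGD over T: e^(0.0537×8/12) = 1.0364485.
Forward (CAD per SGD) = 1.3126 × 1.0447734 / 1.0364485 = 1.323143.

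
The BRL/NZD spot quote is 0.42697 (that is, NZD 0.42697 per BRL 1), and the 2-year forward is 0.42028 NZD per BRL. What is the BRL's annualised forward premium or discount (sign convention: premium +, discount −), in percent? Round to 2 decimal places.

-0.78%

T = 2 years.
Period premium: (0.42028 − 0.42697)/0.42697 = -0.0156685.
×(1/T) gives -0.78% p.a.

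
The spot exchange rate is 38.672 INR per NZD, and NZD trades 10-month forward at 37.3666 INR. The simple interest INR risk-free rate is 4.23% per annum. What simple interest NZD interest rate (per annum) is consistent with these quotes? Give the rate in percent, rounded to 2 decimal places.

T = 10/12 years.
CIP gives F = S · g_INR/g_NZD, so g_INR/g_NZD = 37.3666/38.672 = 0.9662443.
INR growth factor: 1 + 0.0423×10/12 = 1.035250.
That pins the NZD growth at 1.0714164.
(1.0714164 − 1)/T = 0.085700, i.e. 8.57%.

8.57%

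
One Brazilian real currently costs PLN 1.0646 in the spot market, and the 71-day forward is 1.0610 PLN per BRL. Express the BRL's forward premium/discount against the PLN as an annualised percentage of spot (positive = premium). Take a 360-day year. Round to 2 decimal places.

T = 71/360 years.
Period premium: (1.0610 − 1.0646)/1.0646 = -0.0033816.
Annualise by dividing by T: -0.0033816 / (71/360) = -0.017146 → -1.71%.

-1.71%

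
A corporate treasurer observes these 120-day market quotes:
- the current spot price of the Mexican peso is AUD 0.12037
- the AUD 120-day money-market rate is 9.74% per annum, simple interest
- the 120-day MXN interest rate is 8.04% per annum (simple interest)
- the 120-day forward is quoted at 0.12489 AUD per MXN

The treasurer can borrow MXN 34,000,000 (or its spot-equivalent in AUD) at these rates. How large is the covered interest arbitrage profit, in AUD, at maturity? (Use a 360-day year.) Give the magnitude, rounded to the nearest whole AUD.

T = 120/360 years.
Route A — deposit MXN, sell forward: 34,000,000 × 1.026800 × 0.12489 = AUD 4,360,059.77.
Route B — convert at spot, deposit AUD: 34,000,000 × 0.12037 × 1.032466667 = AUD 4,225,452.43.
The quoted forward overvalues MXN, so borrow AUD, buy MXN at spot, deposit the MXN at 8.04%, and sell the proceeds forward at 0.12489.
Profit = 4,360,059.77 − 4,225,452.43 = AUD 134,607.

AUD 134,607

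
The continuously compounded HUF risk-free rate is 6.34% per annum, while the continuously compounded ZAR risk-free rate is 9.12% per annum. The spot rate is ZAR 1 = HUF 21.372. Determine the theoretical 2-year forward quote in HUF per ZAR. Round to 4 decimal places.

T = 2 years.
Growth of 1 HUF over T: e^(0.0634×2) = 1.13518996.
ZAR accumulates by e^(0.0912×2) = 1.20009414.
Forward (HUF per ZAR) = 21.372 × 1.13518996 / 1.20009414 = 20.216147.

20.2161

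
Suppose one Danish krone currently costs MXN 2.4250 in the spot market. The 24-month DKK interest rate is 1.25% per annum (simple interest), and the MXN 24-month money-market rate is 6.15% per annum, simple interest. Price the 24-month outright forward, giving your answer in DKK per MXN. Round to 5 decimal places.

T = 2 years.
Growth of 1 MXN over T: 1 + 0.0615×2 = 1.123000.
DKK growth factor: 1 + 0.0125×2 = 1.025000.
So F = 2.425 × 1.123000 / 1.025000 = 2.656854 (MXN/DKK).
Invert for DKK per MXN: 1 / 2.656854 = 0.37639.

0.37639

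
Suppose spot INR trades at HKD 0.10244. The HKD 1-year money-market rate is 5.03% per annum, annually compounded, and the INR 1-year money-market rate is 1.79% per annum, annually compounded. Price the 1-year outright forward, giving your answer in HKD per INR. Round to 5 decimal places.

0.10570

T = 1 year.
HKD accumulates by (1 + 0.0503)^1 = 1.050300.
Growth of 1 INR over T: (1 + 0.0179)^1 = 1.017900.
CIP: F = S · (grow HKD)/(grow INR) = 0.10244 × 1.050300/1.017900 = 0.1057007 HKD per INR.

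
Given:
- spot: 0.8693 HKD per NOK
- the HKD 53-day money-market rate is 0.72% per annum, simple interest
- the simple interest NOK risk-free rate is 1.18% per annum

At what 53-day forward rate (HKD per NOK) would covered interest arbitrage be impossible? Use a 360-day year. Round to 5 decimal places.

T = 53/360 years.
Growth of 1 HKD over T: 1 + 0.0072×53/360 = 1.001060.
NOK accumulates by 1 + 0.0118×53/360 = 1.0017372.
CIP: F = S · (grow HKD)/(grow NOK) = 0.8693 × 1.001060/1.0017372 = 0.8687123 HKD per NOK.

0.86871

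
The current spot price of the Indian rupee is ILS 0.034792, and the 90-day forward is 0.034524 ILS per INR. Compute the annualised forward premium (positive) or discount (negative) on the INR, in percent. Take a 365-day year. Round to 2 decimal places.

-3.12%

T = 90/365 years.
INR trades forward at -0.77029% vs spot over the period.
Per annum: -0.0077029 / (90/365) = -0.031240 = -3.12%.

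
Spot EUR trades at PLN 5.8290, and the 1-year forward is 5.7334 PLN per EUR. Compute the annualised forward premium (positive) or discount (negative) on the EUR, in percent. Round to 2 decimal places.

-1.64%

T = 1 year.
Period premium: (5.7334 − 5.829)/5.829 = -0.0164008.
Annualise by dividing by T: -0.0164008 / 1 = -0.016401 → -1.64%.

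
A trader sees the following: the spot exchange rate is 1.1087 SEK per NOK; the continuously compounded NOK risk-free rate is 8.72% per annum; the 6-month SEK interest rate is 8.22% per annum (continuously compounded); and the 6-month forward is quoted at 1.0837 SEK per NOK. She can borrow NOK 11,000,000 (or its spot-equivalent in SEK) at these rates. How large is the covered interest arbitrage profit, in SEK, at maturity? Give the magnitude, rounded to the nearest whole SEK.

T = 6/12 years.
Invest the NOK and cover forward: 11,000,000 × 1.0445644455 × 1.0837 = SEK 12,451,939.39.
Convert at spot and invest in SEK: 11,000,000 × 1.1087 × 1.041956296 = SEK 12,707,386.40.
The quoted forward undervalues NOK, so borrow NOK, convert to SEK at spot, deposit the SEK at 8.22%, and buy NOK forward at 1.0837 to cover the loan.
Arbitrage profit = |12,451,939.39 − 12,707,386.40| = SEK 255,447.

SEK 255,447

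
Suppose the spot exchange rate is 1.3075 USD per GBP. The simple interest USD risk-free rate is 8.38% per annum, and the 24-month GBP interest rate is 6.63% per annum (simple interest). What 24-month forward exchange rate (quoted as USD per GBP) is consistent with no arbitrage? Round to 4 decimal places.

T = 2 years.
USD growth factor: 1 + 0.0838×2 = 1.167600.
GBP growth factor: 1 + 0.0663×2 = 1.132600.
So F = 1.3075 × 1.167600 / 1.132600 = 1.347905 (USD/GBP).

1.3479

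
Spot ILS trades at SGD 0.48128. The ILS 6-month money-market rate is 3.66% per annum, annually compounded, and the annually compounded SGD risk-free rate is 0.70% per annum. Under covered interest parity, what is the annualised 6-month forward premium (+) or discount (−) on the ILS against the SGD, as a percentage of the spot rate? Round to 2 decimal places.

-2.88%

T = 6/12 years.
CIP forward (SGD per ILS) = 0.48128 × 1.0034939/1.0181356 = 0.47435876.
(F − S)/S ÷ T = (0.47435876 − 0.48128)/0.48128/(6/12) = -0.028762 → -2.88%.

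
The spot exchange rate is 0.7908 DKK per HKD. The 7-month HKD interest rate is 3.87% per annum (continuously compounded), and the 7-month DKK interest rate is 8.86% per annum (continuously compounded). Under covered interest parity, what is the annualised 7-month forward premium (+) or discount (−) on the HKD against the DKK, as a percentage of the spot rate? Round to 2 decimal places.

T = 7/12 years.
No-arbitrage forward: 0.7908 × 1.0530422 / 1.0228317 = 0.8141572 DKK/HKD.
(F − S)/S ÷ T = (0.8141572 − 0.7908)/0.7908/(7/12) = 0.050633 → 5.06%.

+5.06%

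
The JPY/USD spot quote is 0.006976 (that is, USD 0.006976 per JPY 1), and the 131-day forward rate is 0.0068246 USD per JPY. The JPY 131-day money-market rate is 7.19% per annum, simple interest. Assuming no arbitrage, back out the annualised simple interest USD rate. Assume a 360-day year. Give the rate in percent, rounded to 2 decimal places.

1.07%

T = 131/360 years.
By CIP, F/S equals the USD-to-JPY growth ratio: 0.0068246/0.006976 = 0.9782970.
JPY growth factor: 1 + 0.0719×131/360 = 1.0261636.
So the USD growth factor = 1.0038928.
(1.0038928 − 1)/T = 0.010698, i.e. 1.07%.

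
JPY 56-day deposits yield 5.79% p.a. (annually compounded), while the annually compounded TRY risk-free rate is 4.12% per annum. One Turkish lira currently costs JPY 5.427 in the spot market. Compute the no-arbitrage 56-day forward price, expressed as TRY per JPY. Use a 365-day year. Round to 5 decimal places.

0.18381

T = 56/365 years.
JPY growth factor: (1 + 0.0579)^(56/365) = 1.008673.
TRY accumulates by (1 + 0.0412)^(56/365) = 1.0062136.
CIP: F = S · (grow JPY)/(grow TRY) = 5.427 × 1.008673/1.0062136 = 5.440265 JPY per TRY.
Invert for TRY per JPY: 1 / 5.440265 = 0.18381.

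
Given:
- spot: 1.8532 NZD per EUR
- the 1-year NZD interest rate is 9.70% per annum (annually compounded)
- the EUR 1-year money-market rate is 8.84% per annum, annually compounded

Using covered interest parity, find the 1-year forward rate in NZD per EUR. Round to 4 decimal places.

T = 1 year.
NZD accumulates by (1 + 0.0970)^1 = 1.097000.
Growth of 1 EUR over T: (1 + 0.0884)^1 = 1.088400.
CIP: F = S · (grow NZD)/(grow EUR) = 1.8532 × 1.097000/1.088400 = 1.867843 NZD per EUR.

1.8678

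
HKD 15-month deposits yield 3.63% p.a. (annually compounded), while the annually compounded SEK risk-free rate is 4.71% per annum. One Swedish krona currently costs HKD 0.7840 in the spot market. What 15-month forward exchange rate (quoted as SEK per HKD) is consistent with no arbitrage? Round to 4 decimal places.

T = 15/12 years.
HKD accumulates by (1 + 0.0363)^(15/12) = 1.045579.
Growth of 1 SEK over T: (1 + 0.0471)^(15/12) = 1.0592176.
Forward (HKD per SEK) = 0.784 × 1.045579 / 1.0592176 = 0.7739051.
Quoted the other way: 1/0.7739051 = 1.2921 SEK per HKD.

1.2921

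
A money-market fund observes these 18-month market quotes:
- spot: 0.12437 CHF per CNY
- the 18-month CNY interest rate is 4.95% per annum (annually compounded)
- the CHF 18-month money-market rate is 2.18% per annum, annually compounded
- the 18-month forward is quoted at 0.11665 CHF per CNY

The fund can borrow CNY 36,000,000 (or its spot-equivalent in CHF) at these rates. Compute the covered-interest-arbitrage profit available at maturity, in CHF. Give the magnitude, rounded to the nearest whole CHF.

T = 18/12 years.
Route A — deposit CNY, sell forward: 36,000,000 × 1.075161401 × 0.11665 = CHF 4,515,032.79.
Route B — convert at spot, deposit CHF: 36,000,000 × 0.12437 × 1.032877573 = CHF 4,624,523.42.
The quoted forward undervalues CNY, so borrow CNY, convert to CHF at spot, deposit the CHF at 2.18%, and buy CNY forward at 0.11665 to cover the loan.
Profit = 4,624,523.42 − 4,515,032.79 = CHF 109,491.

CHF 109,491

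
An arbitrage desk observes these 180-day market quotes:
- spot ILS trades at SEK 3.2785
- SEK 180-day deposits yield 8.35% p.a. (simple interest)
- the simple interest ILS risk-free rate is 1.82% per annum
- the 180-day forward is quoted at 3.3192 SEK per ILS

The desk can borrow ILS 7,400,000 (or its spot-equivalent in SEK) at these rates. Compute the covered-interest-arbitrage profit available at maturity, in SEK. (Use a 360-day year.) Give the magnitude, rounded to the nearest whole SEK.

SEK 488,198

T = 180/360 years.
Keep in ILS, deliver into the forward: 7,400,000·1.009100·3.3192 = SEK 24,785,594.93.
Swap to SEK now, deposit: 7,400,000·3.2785·1.041750 = SEK 25,273,792.58.
The quoted forward undervalues ILS, so borrow ILS, convert to SEK at spot, deposit the SEK at 8.35%, and buy ILS forward at 3.3192 to cover the loan.
Arbitrage profit = |24,785,594.93 − 25,273,792.58| = SEK 488,198.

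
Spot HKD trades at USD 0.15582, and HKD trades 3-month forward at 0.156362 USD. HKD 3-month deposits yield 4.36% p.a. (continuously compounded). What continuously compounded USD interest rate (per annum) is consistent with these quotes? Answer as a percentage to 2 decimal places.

T = 3/12 years.
By CIP, F/S equals the USD-to-HKD growth ratio: 0.156362/0.15582 = 1.0034784.
HKD growth factor: e^(0.0436×3/12) = 1.0109596.
That pins the USD growth at 1.0144761.
Take logs: ln 1.0144761 / (3/12) = 0.057489, so 5.75%.

5.75%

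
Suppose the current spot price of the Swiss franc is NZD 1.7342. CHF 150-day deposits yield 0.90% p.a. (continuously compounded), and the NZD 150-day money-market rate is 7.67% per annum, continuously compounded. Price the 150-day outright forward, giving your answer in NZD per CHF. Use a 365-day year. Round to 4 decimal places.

T = 150/365 years.
NZD accumulates by e^(0.0767×150/365) = 1.0320226.
CHF accumulates by e^(0.0090×150/365) = 1.0037055.
Forward (NZD per CHF) = 1.7342 × 1.0320226 / 1.0037055 = 1.783126.

1.7831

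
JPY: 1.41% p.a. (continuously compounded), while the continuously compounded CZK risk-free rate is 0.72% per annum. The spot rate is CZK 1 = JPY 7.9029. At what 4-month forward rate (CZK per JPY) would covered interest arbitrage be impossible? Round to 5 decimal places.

0.12625

T = 4/12 years.
Growth of 1 JPY over T: e^(0.0141×4/12) = 1.0047111.
CZK growth factor: e^(0.0072×4/12) = 1.0024029.
So F = 7.9029 × 1.0047111 / 1.0024029 = 7.921098 (JPY/CZK).
Quoted the other way: 1/7.921098 = 0.12625 CZK per JPY.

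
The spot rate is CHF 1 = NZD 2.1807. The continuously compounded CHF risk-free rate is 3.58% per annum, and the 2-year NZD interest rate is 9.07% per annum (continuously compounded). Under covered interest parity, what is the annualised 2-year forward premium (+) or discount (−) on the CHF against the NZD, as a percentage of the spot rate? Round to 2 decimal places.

+5.80%

T = 2 years.
CIP forward (NZD per CHF) = 2.1807 × 1.1988946/1.0742256 = 2.4337806.
Annualised premium = (F − S)/S × (1/T) = (2.4337806 − 2.1807)/2.1807 ÷ 2 = 5.80%.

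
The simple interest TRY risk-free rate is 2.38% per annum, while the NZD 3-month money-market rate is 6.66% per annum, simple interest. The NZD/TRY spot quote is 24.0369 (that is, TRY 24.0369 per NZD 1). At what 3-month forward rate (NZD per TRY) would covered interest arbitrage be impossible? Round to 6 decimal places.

T = 3/12 years.
TRY accumulates by 1 + 0.0238×3/12 = 1.005950.
NZD accumulates by 1 + 0.0666×3/12 = 1.016650.
Forward (TRY per NZD) = 24.0369 × 1.005950 / 1.016650 = 23.78392.
Invert for NZD per TRY: 1 / 23.78392 = 0.042045.

0.042045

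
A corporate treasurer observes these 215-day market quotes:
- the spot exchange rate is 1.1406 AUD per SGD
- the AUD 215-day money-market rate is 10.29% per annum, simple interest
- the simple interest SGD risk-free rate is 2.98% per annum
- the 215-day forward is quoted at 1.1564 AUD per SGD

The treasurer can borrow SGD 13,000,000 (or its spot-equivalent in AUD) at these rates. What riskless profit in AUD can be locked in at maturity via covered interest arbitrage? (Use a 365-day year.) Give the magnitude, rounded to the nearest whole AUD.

T = 215/365 years.
Route A — deposit SGD, sell forward: 13,000,000 × 1.0175534247 × 1.1564 = AUD 15,297,084.14.
Route B — convert at spot, deposit AUD: 13,000,000 × 1.1406 × 1.0606123288 = AUD 15,726,547.49.
The quoted forward undervalues SGD, so borrow SGD, convert to AUD at spot, deposit the AUD at 10.29%, and buy SGD forward at 1.1564 to cover the loan.
Profit = 15,726,547.49 − 15,297,084.14 = AUD 429,463.

AUD 429,463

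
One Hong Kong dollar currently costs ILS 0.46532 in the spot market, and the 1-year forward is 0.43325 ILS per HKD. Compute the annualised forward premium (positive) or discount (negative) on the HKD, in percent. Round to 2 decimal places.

T = 1 year.
Period premium: (0.43325 − 0.46532)/0.46532 = -0.0689203.
Annualise by dividing by T: -0.0689203 / 1 = -0.068920 → -6.89%.

-6.89%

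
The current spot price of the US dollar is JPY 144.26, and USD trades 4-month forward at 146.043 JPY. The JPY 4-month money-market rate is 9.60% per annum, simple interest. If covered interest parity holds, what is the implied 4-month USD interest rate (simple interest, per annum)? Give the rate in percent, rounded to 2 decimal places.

T = 4/12 years.
CIP gives F = S · g_JPY/g_USD, so g_JPY/g_USD = 146.043/144.26 = 1.0123596.
The JPY side grows by 1 + 0.0960×4/12 = 1.032000.
Hence g_USD = 1.0194006.
(1.0194006 − 1)/T = 0.058202, i.e. 5.82%.

5.82%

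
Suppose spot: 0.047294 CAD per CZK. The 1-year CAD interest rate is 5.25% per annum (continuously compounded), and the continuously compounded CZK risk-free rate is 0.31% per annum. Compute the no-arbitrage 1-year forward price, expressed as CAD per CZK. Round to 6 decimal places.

0.049689

T = 1 year.
Growth of 1 CAD over T: e^(0.0525×1) = 1.0539026.
CZK growth factor: e^(0.0031×1) = 1.0031048.
CIP: F = S · (grow CAD)/(grow CZK) = 0.047294 × 1.0539026/1.0031048 = 0.04968900 CAD per CZK.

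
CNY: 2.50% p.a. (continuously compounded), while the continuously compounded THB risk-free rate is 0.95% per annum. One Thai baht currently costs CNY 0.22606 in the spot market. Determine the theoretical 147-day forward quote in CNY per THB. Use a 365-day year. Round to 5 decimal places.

0.22748

T = 147/365 years.
CNY accumulates by e^(0.0250×147/365) = 1.0101194.
THB growth factor: e^(0.0095×147/365) = 1.0038334.
CIP: F = S · (grow CNY)/(grow THB) = 0.22606 × 1.0101194/1.0038334 = 0.2274756 CNY per THB.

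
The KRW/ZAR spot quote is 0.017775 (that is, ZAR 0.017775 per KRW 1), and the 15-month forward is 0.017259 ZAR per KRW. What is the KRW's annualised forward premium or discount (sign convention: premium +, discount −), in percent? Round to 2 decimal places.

-2.32%

T = 15/12 years.
Period premium: (0.017259 − 0.017775)/0.017775 = -0.0290295.
Per annum: -0.0290295 / (15/12) = -0.023224 = -2.32%.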